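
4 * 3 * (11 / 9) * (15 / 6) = 110 / 3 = 36.67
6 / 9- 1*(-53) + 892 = 945.67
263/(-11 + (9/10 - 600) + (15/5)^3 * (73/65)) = -34190/75371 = -0.45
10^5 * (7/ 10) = 70000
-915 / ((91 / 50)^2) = -2287500 / 8281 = -276.23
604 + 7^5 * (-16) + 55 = -268253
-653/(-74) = 653/74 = 8.82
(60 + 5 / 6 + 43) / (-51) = -2.04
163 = 163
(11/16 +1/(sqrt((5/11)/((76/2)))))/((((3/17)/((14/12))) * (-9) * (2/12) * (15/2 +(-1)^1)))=-238 * sqrt(2090)/1755 - 1309/2808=-6.67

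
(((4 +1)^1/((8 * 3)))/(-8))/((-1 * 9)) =5/1728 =0.00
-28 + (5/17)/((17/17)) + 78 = 50.29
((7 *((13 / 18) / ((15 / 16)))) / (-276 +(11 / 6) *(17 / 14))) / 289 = -1568 / 23005845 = -0.00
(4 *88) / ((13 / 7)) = 2464 / 13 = 189.54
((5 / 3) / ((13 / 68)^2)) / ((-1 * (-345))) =4624 / 34983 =0.13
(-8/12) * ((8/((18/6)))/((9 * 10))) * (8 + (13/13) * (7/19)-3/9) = -0.16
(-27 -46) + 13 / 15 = -1082 / 15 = -72.13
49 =49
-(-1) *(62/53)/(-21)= -62/1113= -0.06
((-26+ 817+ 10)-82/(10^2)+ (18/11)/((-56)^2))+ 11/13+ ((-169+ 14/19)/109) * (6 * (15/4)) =8896052138443/11609197600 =766.29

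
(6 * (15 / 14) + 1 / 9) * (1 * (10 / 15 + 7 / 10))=8.94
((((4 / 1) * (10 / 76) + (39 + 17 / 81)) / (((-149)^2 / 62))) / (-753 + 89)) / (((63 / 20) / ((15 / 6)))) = -23697175 / 178661015631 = -0.00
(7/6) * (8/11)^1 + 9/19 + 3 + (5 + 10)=12115/627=19.32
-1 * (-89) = 89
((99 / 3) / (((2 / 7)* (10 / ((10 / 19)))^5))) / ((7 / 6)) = 99 / 2476099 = 0.00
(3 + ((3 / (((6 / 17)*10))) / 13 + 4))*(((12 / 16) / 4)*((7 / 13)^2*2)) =270039 / 351520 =0.77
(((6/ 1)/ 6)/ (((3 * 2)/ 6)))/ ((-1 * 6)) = -1/ 6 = -0.17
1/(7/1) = 1/7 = 0.14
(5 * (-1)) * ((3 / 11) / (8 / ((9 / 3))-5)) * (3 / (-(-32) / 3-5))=405 / 1309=0.31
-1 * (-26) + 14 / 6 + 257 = 856 / 3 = 285.33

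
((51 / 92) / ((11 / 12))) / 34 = 9 / 506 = 0.02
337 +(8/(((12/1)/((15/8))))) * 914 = 2959/2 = 1479.50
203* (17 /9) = 383.44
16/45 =0.36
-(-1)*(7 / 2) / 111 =0.03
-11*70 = -770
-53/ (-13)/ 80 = 53/ 1040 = 0.05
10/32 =5/16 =0.31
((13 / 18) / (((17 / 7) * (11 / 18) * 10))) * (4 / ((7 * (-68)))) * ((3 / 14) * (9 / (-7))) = 351 / 3115420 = 0.00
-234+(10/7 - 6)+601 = 2537/7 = 362.43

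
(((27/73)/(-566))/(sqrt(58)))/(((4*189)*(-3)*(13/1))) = sqrt(58)/2616916848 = 0.00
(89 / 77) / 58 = 89 / 4466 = 0.02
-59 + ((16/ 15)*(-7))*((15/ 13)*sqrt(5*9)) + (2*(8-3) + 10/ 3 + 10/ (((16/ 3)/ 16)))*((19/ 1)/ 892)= -77707/ 1338-336*sqrt(5)/ 13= -115.87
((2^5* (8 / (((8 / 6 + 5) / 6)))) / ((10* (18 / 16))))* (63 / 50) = 64512 / 2375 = 27.16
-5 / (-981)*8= 40 / 981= 0.04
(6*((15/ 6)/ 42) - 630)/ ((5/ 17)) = -29971/ 14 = -2140.79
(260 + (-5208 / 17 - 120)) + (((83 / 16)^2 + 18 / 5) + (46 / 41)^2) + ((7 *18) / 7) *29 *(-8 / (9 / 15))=-7094.58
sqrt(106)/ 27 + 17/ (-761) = -17/ 761 + sqrt(106)/ 27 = 0.36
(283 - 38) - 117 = 128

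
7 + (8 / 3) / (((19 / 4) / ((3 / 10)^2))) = 3349 / 475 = 7.05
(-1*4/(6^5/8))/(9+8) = -1/4131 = -0.00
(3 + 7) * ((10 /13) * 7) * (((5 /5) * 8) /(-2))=-2800 /13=-215.38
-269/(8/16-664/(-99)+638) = -53262/127751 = -0.42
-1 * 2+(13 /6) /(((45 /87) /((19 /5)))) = 6263 /450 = 13.92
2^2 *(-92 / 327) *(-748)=275264 / 327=841.79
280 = 280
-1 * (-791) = 791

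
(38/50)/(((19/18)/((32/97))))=576/2425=0.24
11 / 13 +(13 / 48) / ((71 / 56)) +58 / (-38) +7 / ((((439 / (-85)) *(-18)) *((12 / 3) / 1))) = -248176873 / 554309496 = -0.45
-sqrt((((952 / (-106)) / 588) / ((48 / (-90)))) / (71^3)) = -sqrt(4477970) / 7480844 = -0.00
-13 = -13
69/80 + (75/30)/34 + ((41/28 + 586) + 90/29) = 163302359/276080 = 591.50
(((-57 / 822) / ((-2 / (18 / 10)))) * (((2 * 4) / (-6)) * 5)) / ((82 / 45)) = -2565 / 11234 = -0.23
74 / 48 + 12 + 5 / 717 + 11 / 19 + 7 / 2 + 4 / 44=7080453 / 399608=17.72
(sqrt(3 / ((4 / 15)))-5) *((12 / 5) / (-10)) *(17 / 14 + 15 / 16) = 723 / 280-2169 *sqrt(5) / 2800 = 0.85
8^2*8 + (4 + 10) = 526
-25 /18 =-1.39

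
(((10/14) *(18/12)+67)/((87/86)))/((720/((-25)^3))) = -128059375/87696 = -1460.26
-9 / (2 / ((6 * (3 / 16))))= -81 / 16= -5.06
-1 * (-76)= 76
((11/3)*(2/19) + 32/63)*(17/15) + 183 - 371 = -671470/3591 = -186.99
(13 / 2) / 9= 13 / 18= 0.72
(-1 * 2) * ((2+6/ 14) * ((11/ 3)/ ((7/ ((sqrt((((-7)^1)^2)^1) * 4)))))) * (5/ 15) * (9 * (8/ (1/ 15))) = -25645.71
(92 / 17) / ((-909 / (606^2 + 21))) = -11262548 / 5151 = -2186.48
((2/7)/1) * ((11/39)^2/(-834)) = -121/4439799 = -0.00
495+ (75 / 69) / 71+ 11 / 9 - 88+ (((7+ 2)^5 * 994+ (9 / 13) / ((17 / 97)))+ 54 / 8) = 762575750069839 / 12992148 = 58695124.94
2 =2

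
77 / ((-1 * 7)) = -11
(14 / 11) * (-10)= -140 / 11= -12.73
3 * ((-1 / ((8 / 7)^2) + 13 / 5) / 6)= 587 / 640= 0.92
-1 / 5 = -0.20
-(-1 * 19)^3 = 6859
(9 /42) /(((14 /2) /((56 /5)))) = 12 /35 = 0.34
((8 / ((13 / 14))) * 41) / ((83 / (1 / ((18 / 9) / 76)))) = 174496 / 1079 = 161.72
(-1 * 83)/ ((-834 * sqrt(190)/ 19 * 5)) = 0.03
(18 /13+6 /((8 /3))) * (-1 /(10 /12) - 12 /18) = -441 /65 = -6.78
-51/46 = -1.11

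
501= 501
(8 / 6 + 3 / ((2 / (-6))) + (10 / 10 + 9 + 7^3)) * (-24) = -8288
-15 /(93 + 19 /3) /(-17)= 45 /5066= 0.01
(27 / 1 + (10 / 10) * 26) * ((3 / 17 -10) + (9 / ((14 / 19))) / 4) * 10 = -3588.08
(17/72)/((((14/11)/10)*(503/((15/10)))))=935/169008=0.01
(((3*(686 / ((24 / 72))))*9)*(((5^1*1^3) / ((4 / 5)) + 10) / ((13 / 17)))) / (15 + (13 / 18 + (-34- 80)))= -21253995 / 1769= -12014.69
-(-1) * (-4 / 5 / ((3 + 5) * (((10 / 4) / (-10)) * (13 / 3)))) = 6 / 65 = 0.09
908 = 908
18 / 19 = 0.95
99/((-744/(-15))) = 495/248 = 2.00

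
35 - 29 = 6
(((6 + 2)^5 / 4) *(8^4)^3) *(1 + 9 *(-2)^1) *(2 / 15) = -19140298416324608 / 15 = -1276019894421640.53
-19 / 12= -1.58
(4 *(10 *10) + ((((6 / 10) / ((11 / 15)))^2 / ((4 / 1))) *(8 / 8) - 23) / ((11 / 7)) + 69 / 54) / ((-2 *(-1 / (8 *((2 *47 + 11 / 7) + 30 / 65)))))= 17994002023 / 121121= 148562.20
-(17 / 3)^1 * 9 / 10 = -51 / 10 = -5.10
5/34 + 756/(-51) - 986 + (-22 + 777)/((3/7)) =760.99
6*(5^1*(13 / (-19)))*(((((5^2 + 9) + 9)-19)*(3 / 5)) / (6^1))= -936 / 19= -49.26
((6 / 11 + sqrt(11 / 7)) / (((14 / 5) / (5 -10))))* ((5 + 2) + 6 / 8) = -775* sqrt(77) / 392 -2325 / 308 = -24.90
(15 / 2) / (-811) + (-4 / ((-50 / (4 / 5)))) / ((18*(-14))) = -121369 / 12773250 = -0.01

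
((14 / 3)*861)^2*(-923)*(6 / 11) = -89407266312 / 11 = -8127933301.09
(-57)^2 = 3249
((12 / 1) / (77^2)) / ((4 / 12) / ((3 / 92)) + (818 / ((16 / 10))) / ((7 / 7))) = 432 / 111305117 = 0.00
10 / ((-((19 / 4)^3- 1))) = -128 / 1359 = -0.09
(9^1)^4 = 6561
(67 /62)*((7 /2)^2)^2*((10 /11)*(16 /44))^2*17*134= 18322751300 /453871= 40369.95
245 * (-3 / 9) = -245 / 3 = -81.67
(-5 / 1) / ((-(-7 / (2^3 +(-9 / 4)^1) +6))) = 23 / 22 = 1.05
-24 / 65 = -0.37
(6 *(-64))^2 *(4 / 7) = 589824 / 7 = 84260.57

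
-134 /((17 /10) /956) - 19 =-1281363 /17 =-75374.29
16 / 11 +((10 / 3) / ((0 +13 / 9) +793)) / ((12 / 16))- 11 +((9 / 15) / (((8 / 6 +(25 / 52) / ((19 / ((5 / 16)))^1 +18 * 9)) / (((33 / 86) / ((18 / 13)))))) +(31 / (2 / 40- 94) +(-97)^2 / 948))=2285214269480821 / 12710435455840980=0.18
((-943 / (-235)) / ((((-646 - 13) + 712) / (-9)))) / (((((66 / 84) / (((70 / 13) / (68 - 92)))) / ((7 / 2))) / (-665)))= -452.88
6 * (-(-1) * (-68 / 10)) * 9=-1836 / 5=-367.20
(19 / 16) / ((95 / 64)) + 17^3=24569 / 5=4913.80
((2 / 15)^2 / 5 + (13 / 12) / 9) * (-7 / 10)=-11711 / 135000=-0.09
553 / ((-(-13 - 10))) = 553 / 23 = 24.04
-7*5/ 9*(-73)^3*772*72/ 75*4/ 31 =144670821.02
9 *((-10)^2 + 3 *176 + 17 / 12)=22659 / 4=5664.75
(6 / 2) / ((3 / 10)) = 10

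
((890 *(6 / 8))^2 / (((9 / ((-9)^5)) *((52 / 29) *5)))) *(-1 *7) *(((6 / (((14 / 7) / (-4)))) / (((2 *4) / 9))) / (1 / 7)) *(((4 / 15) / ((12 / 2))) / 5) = -1993920750927 / 1040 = -1917231491.28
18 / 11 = 1.64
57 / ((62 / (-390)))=-11115 / 31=-358.55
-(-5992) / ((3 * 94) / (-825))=-17529.79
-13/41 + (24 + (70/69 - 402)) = -1067389/2829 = -377.30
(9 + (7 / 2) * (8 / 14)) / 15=11 / 15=0.73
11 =11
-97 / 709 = -0.14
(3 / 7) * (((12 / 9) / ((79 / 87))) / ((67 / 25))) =0.23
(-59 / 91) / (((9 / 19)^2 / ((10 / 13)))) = -212990 / 95823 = -2.22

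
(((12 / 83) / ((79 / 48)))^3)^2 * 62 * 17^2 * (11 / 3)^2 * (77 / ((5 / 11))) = 7451620074301628532916224 / 397375517346779602101245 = 18.75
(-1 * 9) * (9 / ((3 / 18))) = -486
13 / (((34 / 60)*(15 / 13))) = 338 / 17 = 19.88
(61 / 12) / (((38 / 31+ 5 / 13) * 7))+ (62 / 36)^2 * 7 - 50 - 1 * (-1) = -20450083 / 735966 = -27.79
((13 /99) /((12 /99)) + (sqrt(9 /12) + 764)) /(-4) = -9181 /48- sqrt(3) /8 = -191.49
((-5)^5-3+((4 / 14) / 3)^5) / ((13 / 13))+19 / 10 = -127673081041 / 40841010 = -3126.10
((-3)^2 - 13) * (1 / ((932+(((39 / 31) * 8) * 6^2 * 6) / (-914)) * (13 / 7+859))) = -0.00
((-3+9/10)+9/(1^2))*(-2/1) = -69/5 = -13.80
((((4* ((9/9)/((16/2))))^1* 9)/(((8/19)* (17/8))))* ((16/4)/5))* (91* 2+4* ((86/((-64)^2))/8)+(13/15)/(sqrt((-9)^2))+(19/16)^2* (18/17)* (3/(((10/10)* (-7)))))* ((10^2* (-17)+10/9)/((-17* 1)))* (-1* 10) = -346895897788297/475421184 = -729660.16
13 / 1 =13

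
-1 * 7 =-7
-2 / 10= -1 / 5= -0.20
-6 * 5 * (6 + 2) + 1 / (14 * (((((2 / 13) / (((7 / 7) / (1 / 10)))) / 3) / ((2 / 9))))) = -4975 / 21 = -236.90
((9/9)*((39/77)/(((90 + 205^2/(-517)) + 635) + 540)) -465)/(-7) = 1991993067/29987020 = 66.43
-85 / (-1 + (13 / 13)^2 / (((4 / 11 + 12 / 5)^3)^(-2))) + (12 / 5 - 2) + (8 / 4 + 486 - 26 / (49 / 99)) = 187637449809350101 / 430679017588365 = 435.68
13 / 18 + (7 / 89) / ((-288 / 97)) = 17833 / 25632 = 0.70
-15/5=-3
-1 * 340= -340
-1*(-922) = 922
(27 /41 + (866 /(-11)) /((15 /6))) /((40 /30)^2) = -625743 /36080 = -17.34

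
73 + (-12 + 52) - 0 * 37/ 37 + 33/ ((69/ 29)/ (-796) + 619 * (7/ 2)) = 5652051893/ 50011417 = 113.02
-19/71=-0.27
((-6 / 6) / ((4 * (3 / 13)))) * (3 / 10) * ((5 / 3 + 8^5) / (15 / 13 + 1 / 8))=-16614221 / 1995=-8327.93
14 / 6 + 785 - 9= 2335 / 3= 778.33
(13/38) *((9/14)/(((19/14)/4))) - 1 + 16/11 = 4379/3971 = 1.10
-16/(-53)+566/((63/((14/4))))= 15143/477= 31.75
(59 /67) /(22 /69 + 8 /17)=69207 /62042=1.12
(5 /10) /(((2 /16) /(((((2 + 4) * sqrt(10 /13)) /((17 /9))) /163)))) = 216 * sqrt(130) /36023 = 0.07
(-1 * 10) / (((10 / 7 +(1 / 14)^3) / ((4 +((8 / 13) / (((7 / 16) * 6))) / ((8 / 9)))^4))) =-1813079674880 / 783913767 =-2312.86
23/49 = 0.47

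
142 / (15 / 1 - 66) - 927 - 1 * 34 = -49153 / 51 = -963.78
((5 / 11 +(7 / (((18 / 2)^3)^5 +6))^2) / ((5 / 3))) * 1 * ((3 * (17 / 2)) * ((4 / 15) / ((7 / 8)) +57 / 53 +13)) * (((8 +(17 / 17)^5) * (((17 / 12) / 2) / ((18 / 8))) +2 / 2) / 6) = 2416957688345236884592693560812296 / 37827620318039521015092533788125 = 63.89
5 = 5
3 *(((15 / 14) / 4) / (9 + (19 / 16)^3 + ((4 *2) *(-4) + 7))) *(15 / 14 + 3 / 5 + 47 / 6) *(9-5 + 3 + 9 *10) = -49564672 / 958391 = -51.72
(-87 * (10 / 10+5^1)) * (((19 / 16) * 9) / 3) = -14877 / 8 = -1859.62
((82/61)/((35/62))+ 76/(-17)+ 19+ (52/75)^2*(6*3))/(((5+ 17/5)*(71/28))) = 231956594/193270875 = 1.20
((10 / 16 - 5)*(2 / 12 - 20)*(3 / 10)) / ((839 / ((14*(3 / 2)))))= 17493 / 26848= 0.65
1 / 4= 0.25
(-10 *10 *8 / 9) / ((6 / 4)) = -1600 / 27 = -59.26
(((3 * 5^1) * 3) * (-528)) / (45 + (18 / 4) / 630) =-3326400 / 6301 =-527.92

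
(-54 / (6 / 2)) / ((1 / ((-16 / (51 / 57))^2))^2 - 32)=153732907008 / 273302862271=0.56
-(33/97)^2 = -1089/9409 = -0.12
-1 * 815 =-815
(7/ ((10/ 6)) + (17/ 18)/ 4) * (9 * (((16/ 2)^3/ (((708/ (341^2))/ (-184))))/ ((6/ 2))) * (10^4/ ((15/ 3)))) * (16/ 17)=-3498899383091200/ 9027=-387603786760.96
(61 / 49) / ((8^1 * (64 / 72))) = 549 / 3136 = 0.18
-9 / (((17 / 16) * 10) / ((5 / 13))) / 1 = -72 / 221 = -0.33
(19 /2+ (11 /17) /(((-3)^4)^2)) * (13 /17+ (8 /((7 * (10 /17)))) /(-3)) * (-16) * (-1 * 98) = 9921363760 /5688387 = 1744.14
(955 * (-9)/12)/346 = -2865/1384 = -2.07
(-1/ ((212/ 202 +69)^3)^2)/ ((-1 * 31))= 1061520150601/ 3887947205589364990234375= 0.00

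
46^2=2116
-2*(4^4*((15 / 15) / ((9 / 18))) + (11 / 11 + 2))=-1030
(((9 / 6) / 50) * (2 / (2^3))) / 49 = 3 / 19600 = 0.00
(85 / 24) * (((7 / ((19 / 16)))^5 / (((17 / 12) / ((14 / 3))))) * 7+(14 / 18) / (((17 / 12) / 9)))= 581272.82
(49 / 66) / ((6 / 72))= 98 / 11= 8.91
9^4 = 6561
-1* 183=-183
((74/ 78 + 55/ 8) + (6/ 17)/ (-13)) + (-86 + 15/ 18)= -31567/ 408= -77.37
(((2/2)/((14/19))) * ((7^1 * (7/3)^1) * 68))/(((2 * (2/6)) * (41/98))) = 221578/41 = 5404.34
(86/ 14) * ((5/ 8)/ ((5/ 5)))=215/ 56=3.84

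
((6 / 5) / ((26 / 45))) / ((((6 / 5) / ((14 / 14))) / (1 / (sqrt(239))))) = 45 * sqrt(239) / 6214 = 0.11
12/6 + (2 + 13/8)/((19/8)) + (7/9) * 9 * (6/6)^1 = 200/19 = 10.53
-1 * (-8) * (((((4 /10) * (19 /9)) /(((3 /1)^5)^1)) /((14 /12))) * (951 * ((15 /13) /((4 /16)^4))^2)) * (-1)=-63155732480 /31941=-1977262.22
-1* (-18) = 18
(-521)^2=271441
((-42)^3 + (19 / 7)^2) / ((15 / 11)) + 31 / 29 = -1157931584 / 21315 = -54324.73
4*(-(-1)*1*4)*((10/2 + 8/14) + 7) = 201.14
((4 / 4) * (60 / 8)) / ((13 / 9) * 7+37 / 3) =135 / 404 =0.33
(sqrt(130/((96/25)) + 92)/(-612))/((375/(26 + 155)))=-181 * sqrt(18123)/2754000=-0.01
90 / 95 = 18 / 19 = 0.95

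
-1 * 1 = -1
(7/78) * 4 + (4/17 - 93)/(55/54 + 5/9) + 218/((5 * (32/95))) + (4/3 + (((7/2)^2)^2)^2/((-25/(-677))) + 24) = 14665020966769/24044800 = 609904.05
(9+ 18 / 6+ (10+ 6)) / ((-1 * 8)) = -7 / 2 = -3.50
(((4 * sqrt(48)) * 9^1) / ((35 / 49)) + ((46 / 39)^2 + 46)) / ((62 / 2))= 72082 / 47151 + 1008 * sqrt(3) / 155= 12.79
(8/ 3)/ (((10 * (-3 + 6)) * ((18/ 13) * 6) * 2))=13/ 2430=0.01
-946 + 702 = -244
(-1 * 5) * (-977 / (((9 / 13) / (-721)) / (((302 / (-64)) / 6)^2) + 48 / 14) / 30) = 208798356221 / 4394406960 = 47.51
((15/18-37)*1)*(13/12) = -2821/72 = -39.18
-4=-4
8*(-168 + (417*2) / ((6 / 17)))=17560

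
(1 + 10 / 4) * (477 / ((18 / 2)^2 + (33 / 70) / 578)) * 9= 202643910 / 1092431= 185.50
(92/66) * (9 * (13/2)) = 897/11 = 81.55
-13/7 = -1.86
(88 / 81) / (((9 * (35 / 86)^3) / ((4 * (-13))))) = -2910592256 / 31255875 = -93.12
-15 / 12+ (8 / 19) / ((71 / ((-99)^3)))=-31056313 / 5396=-5755.43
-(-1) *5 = 5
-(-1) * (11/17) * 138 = 1518/17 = 89.29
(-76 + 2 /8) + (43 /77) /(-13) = -75.79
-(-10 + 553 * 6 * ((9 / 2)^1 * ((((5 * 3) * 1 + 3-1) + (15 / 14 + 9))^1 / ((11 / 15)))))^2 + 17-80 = -147037087063717 / 484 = -303795634429.17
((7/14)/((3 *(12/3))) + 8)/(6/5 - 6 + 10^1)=1.55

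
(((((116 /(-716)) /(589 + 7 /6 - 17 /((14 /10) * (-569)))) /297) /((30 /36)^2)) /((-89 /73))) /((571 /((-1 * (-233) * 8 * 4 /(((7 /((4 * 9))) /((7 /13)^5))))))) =43473210253175808 /13100278800056188429975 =0.00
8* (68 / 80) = 34 / 5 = 6.80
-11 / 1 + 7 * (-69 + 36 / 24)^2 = 31882.75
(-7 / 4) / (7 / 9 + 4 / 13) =-819 / 508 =-1.61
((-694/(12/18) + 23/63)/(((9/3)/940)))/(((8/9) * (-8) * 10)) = 385165/84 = 4585.30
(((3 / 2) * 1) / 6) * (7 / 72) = 7 / 288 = 0.02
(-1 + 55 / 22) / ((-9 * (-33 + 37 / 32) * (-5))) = -16 / 15285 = -0.00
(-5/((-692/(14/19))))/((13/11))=385/85462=0.00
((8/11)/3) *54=144/11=13.09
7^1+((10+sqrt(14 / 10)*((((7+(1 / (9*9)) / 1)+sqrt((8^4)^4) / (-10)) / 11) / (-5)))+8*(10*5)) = 417+679474408*sqrt(35) / 111375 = 36509.70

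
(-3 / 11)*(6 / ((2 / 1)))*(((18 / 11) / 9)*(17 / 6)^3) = -4913 / 1452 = -3.38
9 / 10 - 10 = -91 / 10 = -9.10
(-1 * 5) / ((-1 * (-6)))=-5 / 6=-0.83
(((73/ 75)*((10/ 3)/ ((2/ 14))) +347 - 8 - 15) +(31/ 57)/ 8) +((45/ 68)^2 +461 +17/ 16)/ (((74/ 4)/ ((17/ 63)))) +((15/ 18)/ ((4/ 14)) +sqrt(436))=377.32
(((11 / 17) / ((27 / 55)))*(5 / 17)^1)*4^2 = 48400 / 7803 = 6.20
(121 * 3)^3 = 47832147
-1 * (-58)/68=29/34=0.85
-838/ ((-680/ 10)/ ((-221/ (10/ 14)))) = -38129/ 10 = -3812.90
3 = 3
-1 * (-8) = 8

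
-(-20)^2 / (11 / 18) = -654.55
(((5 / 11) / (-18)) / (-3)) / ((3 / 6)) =0.02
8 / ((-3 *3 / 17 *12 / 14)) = -476 / 27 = -17.63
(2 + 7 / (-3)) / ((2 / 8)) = -4 / 3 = -1.33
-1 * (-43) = 43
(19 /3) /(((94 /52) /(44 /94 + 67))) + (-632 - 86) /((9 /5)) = -3230888 /19881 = -162.51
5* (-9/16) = -45/16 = -2.81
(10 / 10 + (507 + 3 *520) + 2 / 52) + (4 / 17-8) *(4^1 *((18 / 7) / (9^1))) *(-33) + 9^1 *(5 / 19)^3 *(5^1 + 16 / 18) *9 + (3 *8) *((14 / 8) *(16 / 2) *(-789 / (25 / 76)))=-426316539872109 / 530543650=-803546.59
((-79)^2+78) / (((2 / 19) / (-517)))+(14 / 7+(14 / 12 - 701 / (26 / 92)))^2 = -151484169113 / 6084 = -24898778.62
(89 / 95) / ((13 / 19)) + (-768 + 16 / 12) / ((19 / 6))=-297309 / 1235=-240.74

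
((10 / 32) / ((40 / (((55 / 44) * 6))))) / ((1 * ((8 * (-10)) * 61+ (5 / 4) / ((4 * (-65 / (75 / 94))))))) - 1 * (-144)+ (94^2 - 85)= 1357929697887 / 152662136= 8895.00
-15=-15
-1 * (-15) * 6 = 90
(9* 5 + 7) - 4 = 48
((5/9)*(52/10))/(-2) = -13/9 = -1.44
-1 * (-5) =5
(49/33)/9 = 49/297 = 0.16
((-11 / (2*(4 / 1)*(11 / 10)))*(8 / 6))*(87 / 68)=-145 / 68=-2.13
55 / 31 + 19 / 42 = 2899 / 1302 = 2.23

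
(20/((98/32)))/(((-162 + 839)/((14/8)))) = 80/4739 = 0.02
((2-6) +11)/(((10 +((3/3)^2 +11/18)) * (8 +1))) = 14/209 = 0.07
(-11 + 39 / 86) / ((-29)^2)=-0.01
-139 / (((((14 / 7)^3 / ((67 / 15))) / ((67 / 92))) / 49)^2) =-6725214971419 / 121881600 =-55178.26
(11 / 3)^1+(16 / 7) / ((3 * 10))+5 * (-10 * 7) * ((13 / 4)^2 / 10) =-204929 / 560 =-365.94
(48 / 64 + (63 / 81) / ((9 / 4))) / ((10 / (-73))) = -5183 / 648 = -8.00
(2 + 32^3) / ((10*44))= 74.48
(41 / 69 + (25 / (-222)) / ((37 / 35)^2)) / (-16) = -0.03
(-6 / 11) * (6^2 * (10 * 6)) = -12960 / 11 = -1178.18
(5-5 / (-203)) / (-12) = -85 / 203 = -0.42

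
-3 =-3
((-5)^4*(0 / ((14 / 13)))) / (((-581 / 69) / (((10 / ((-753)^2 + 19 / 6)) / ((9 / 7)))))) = 0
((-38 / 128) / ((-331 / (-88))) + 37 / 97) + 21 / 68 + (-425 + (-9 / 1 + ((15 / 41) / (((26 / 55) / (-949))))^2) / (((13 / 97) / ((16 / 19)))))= 6144157648416295099 / 1813022956264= 3388902.29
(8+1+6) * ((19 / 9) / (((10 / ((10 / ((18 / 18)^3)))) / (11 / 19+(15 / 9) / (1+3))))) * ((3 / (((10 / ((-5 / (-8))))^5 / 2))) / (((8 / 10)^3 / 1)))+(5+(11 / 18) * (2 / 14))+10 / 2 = 85298345519 / 8455716864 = 10.09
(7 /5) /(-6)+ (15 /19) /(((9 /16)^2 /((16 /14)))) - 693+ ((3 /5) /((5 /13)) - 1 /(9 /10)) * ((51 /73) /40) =-180976690451 /262143000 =-690.37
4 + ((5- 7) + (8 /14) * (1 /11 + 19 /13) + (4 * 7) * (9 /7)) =38926 /1001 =38.89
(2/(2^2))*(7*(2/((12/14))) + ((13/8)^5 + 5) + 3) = 3505943/196608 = 17.83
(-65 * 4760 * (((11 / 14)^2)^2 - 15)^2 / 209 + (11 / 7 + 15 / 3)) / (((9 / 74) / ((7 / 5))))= -64472964122301001 / 17703821520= -3641754.07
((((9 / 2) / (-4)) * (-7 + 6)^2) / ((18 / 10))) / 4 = -0.16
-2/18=-1/9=-0.11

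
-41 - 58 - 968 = -1067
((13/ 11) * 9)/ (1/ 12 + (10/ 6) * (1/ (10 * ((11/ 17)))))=156/ 5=31.20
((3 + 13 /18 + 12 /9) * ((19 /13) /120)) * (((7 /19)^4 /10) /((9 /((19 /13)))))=16807 /912319200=0.00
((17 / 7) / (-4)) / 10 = -17 / 280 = -0.06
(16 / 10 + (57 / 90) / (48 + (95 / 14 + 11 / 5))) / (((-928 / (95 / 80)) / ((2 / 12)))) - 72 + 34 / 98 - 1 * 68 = -36477251973971 / 261198443520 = -139.65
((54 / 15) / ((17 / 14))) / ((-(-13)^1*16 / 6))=189 / 2210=0.09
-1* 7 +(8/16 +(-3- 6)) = -31/2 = -15.50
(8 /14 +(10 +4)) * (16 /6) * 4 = 1088 /7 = 155.43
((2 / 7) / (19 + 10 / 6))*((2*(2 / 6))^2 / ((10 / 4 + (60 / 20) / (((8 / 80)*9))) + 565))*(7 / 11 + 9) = 848 / 8175475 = 0.00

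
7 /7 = 1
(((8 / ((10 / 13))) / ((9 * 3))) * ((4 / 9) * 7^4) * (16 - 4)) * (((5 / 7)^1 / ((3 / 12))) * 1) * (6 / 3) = 2283008 / 81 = 28185.28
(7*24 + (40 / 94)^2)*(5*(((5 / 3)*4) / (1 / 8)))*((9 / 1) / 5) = 178325760 / 2209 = 80726.92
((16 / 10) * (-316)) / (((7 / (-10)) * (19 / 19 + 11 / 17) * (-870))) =-10744 / 21315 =-0.50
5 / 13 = 0.38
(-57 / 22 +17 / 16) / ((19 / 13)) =-1.05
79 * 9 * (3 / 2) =2133 / 2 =1066.50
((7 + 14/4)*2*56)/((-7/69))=-11592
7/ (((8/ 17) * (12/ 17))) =2023/ 96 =21.07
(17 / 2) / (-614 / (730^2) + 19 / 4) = 4529650 / 2530661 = 1.79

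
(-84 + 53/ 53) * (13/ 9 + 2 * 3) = -5561/ 9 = -617.89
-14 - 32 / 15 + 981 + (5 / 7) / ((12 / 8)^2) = 304033 / 315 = 965.18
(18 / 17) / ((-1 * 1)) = -18 / 17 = -1.06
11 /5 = 2.20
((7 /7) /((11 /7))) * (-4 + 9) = 35 /11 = 3.18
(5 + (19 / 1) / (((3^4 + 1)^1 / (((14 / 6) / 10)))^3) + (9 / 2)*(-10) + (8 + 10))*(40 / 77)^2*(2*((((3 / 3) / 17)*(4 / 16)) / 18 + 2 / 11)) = -805353447702697 / 371373487711380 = -2.17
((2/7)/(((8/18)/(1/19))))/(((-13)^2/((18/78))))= 27/584402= 0.00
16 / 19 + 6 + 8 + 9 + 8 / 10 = 2341 / 95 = 24.64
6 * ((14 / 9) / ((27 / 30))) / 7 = 40 / 27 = 1.48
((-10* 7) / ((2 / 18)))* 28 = -17640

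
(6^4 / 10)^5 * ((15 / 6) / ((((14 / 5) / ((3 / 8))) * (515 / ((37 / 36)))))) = 11008940615424 / 450625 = 24430381.39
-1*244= -244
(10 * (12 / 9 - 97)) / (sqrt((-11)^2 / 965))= -2870 * sqrt(965) / 33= -2701.67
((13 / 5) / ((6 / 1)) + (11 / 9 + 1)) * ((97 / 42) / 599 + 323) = 1942145309 / 2264220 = 857.75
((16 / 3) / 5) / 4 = 4 / 15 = 0.27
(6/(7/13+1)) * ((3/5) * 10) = 117/5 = 23.40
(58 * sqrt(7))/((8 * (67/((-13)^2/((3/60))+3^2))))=98281 * sqrt(7)/268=970.25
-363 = -363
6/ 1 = 6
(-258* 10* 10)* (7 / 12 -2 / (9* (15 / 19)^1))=-70090 / 9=-7787.78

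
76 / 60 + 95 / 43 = 2242 / 645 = 3.48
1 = 1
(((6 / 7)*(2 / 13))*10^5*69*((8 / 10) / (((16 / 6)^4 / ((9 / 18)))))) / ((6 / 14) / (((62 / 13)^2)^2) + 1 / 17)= 164524688949375 / 1363582519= 120656.20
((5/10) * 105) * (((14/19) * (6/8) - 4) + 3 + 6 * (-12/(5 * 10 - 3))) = -371175/3572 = -103.91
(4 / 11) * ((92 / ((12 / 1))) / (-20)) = -23 / 165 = -0.14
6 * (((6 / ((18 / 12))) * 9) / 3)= 72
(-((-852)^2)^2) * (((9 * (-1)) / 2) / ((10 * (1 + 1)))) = 118560738873.60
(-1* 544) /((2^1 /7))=-1904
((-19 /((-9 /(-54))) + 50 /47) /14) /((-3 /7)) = 2654 /141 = 18.82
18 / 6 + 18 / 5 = 33 / 5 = 6.60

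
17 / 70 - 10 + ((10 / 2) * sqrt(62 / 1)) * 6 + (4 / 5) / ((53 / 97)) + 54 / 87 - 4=-1255823 / 107590 + 30 * sqrt(62)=224.55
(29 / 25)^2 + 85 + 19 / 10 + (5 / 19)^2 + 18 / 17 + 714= 803.37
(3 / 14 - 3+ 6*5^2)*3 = 6183 / 14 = 441.64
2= 2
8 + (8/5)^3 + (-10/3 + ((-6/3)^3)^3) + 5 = -186839/375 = -498.24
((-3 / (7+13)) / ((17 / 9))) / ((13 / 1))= -0.01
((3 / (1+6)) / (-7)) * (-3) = 9 / 49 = 0.18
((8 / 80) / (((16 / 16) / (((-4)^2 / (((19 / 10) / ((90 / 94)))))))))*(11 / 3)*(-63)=-166320 / 893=-186.25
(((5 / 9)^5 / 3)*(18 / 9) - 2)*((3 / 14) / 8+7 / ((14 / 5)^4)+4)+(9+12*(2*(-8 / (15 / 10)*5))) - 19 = -39989233141 / 60761421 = -658.14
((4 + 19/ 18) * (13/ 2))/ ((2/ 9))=1183/ 8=147.88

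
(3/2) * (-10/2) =-15/2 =-7.50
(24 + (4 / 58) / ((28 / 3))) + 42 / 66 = 110059 / 4466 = 24.64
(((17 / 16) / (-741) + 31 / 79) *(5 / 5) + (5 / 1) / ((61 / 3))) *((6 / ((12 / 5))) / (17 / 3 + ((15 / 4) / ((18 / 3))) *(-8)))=181935665 / 76178752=2.39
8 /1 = 8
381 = 381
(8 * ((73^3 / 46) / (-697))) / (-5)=1556068 / 80155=19.41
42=42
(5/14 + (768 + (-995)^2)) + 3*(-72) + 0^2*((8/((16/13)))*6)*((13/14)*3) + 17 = 13868321/14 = 990594.36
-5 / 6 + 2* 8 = 91 / 6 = 15.17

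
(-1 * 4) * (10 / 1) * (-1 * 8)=320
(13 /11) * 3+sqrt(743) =30.80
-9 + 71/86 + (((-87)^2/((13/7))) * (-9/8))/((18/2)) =-2314825/4472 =-517.63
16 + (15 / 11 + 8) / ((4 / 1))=807 / 44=18.34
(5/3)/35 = 1/21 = 0.05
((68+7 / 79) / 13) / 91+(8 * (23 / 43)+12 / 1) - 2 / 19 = 1239335441 / 76354369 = 16.23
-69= -69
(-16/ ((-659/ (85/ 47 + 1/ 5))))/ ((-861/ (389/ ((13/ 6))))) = -0.01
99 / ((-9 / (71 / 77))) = -10.14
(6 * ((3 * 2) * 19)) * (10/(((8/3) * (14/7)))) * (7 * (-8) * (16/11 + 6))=-535385.45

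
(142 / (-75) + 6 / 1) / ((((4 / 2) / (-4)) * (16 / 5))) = -77 / 30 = -2.57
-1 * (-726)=726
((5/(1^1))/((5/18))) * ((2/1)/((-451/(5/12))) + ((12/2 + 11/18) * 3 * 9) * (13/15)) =6279198/2255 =2784.57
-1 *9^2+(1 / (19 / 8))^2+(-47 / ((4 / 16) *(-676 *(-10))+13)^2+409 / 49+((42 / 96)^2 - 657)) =-9577881476985287 / 13133260032256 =-729.28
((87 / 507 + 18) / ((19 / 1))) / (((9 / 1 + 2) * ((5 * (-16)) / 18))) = -27639 / 1412840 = -0.02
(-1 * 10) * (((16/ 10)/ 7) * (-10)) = 160/ 7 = 22.86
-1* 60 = -60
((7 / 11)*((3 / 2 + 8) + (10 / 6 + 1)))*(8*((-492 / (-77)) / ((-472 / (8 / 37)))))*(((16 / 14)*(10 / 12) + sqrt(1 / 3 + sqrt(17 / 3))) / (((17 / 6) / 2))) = -191552*sqrt(3 + 3*sqrt(51)) / 4490431 - 3831040 / 31433017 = -0.33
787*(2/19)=1574/19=82.84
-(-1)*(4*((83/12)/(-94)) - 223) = -62969/282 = -223.29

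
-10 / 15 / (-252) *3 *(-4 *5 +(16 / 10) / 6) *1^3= -148 / 945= -0.16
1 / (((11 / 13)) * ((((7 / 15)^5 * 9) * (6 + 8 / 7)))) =43875 / 52822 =0.83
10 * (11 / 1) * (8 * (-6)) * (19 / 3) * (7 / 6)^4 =-5018090 / 81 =-61951.73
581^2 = 337561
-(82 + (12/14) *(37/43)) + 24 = -58.74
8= 8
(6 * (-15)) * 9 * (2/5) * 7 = -2268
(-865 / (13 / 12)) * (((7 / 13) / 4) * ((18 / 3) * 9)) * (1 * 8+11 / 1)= -18637290 / 169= -110279.82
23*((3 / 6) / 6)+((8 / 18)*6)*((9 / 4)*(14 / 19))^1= 1445 / 228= 6.34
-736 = -736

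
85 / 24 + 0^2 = 85 / 24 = 3.54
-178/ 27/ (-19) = 178/ 513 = 0.35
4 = 4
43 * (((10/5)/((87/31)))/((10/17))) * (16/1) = 362576/435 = 833.51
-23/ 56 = -0.41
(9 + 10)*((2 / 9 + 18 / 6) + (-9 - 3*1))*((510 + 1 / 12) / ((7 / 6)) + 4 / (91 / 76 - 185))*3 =-128335489493 / 586698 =-218741.99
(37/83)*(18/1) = 666/83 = 8.02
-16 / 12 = -4 / 3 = -1.33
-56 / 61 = -0.92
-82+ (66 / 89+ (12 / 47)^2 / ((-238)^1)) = -1901089480 / 23395519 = -81.26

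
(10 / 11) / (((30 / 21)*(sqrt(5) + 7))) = 49 / 484 - 7*sqrt(5) / 484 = 0.07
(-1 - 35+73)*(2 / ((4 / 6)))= 111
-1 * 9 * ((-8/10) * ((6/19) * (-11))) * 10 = -4752/19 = -250.11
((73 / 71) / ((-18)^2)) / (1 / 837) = 2263 / 852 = 2.66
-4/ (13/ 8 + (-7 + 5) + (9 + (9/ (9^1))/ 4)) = -32/ 71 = -0.45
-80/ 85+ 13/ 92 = -1251/ 1564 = -0.80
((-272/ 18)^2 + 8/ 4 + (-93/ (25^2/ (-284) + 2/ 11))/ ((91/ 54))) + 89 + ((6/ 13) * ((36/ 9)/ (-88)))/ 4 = 709129147061/ 2045511468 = 346.68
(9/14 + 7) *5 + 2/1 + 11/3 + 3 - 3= 1843/42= 43.88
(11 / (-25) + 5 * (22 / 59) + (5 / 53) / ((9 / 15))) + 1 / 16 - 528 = -1975097731 / 3752400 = -526.36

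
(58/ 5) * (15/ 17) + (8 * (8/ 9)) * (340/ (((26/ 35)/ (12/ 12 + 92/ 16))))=4857462/ 221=21979.47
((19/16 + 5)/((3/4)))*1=33/4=8.25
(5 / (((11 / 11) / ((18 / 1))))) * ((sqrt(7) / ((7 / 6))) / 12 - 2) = -180 + 45 * sqrt(7) / 7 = -162.99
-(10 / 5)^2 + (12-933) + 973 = 48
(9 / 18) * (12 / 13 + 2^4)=110 / 13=8.46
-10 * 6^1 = -60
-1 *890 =-890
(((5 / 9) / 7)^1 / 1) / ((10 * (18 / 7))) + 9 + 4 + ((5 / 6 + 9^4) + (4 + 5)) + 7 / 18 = 2133289 / 324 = 6584.23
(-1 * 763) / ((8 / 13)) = -9919 / 8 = -1239.88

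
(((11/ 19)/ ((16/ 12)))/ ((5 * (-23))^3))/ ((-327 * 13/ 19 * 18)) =11/ 155165751000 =0.00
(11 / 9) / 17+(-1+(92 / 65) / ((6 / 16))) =28306 / 9945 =2.85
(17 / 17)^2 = 1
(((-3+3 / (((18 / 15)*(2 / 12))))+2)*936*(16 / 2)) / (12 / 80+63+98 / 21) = 483840 / 313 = 1545.81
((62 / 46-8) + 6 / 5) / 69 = -209 / 2645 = -0.08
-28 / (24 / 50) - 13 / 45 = -2638 / 45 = -58.62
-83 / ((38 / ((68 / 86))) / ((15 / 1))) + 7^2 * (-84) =-3383937 / 817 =-4141.91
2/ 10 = 1/ 5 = 0.20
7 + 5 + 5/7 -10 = 19/7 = 2.71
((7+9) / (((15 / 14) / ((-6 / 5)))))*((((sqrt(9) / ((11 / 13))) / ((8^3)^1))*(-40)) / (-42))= -13 / 110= -0.12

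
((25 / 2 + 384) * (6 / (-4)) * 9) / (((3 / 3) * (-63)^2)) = -1.35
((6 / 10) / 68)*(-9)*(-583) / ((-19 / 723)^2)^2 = 4301159106728781 / 44309140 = 97071599.83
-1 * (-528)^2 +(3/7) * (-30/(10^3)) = -195148809/700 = -278784.01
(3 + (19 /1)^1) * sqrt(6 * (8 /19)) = 88 * sqrt(57) /19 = 34.97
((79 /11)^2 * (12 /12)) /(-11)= -6241 /1331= -4.69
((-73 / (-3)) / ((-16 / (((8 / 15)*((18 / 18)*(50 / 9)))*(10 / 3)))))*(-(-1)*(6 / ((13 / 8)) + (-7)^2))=-2500250 / 3159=-791.47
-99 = -99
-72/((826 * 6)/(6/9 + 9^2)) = -70/59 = -1.19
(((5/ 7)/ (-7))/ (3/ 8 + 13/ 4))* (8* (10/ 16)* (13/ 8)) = -325/ 1421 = -0.23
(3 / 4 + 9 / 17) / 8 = 87 / 544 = 0.16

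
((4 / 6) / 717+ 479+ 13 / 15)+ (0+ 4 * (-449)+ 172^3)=54712103236 / 10755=5087131.87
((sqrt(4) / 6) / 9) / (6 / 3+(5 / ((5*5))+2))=5 / 567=0.01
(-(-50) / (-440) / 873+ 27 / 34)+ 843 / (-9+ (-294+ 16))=-401679473 / 187412148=-2.14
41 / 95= 0.43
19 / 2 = 9.50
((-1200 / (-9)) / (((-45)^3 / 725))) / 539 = -2320 / 1178793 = -0.00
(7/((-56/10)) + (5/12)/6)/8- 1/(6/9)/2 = -517/576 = -0.90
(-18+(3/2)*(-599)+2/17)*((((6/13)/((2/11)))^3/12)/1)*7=-2612607921/298792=-8743.90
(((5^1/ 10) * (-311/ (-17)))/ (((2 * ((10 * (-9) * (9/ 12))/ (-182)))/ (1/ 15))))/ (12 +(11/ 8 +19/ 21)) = 1584856/ 27528525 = 0.06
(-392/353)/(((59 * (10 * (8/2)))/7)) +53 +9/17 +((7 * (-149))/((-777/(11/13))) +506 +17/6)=2878937599279/5109071370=563.50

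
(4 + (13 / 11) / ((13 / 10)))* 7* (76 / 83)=31.47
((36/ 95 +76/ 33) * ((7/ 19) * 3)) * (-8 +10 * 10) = 5414752/ 19855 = 272.71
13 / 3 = 4.33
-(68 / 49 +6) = -362 / 49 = -7.39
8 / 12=2 / 3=0.67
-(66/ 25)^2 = -4356/ 625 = -6.97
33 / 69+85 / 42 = 2417 / 966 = 2.50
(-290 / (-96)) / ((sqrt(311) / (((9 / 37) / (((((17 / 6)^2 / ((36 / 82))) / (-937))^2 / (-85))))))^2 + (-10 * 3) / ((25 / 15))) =-831400304908088514426336000 / 4953999029171210422373878369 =-0.17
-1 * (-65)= 65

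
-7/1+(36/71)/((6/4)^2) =-6.77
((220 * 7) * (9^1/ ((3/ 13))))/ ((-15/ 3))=-12012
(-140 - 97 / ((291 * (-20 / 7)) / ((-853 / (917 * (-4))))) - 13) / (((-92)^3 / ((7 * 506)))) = 370328959 / 532216320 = 0.70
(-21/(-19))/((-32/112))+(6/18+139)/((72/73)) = 281945/2052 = 137.40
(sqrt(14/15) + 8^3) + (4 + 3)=sqrt(210)/15 + 519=519.97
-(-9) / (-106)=-9 / 106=-0.08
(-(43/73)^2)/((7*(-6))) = 1849/223818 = 0.01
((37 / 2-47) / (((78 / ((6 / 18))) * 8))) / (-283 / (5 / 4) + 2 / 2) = 95 / 1406496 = 0.00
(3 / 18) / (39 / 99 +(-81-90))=-11 / 11260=-0.00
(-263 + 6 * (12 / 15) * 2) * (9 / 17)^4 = -8312787 / 417605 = -19.91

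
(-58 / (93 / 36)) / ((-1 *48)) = 29 / 62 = 0.47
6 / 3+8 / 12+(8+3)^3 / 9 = 1355 / 9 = 150.56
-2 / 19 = -0.11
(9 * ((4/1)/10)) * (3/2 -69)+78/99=-7993/33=-242.21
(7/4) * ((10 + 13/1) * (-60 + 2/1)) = -4669/2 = -2334.50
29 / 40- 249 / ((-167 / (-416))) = -4138517 / 6680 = -619.54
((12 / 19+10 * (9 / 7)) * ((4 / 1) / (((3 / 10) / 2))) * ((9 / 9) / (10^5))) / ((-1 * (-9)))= 0.00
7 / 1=7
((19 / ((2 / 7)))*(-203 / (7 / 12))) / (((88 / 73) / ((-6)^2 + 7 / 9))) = -93196691 / 132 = -706035.54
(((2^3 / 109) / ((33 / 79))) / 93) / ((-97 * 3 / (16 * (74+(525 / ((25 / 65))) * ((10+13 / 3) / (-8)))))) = 23981872 / 97345611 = 0.25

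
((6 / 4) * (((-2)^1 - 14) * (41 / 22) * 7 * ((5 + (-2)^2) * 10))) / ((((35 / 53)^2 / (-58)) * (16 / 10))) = 180354654 / 77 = 2342268.23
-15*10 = -150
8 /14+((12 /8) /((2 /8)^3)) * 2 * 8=10756 /7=1536.57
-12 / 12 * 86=-86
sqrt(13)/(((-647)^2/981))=981 * sqrt(13)/418609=0.01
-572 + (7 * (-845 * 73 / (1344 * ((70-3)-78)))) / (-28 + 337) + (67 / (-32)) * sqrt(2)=-373230091 / 652608-67 * sqrt(2) / 32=-574.87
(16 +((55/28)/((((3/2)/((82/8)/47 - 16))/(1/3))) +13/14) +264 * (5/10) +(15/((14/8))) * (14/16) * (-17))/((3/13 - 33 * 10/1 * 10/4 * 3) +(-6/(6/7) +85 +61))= -298493/47952408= -0.01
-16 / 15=-1.07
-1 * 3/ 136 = -3/ 136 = -0.02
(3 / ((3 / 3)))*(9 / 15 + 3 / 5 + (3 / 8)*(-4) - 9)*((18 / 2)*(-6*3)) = 22599 / 5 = 4519.80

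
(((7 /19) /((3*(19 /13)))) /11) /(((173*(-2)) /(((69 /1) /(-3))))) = 2093 /4121898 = 0.00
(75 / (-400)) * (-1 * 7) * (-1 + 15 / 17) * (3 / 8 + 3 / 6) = -147 / 1088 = -0.14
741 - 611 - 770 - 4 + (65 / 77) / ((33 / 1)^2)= -54001267 / 83853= -644.00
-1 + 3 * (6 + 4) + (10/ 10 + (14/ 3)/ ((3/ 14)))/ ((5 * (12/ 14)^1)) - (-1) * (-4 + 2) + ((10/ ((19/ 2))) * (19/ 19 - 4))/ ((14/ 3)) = 227225/ 7182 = 31.64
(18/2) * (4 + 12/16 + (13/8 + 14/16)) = 65.25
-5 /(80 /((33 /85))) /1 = -33 /1360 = -0.02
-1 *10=-10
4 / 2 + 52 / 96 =61 / 24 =2.54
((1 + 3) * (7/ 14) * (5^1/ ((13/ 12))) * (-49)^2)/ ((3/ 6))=576240/ 13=44326.15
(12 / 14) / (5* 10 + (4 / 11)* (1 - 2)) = 11 / 637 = 0.02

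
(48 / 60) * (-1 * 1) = -4 / 5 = -0.80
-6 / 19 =-0.32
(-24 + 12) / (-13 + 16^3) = -4 / 1361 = -0.00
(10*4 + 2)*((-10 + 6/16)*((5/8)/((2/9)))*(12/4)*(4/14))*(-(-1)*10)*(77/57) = -4002075/304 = -13164.72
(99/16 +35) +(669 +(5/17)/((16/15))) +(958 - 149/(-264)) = 1872649/1122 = 1669.03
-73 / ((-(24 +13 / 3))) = 219 / 85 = 2.58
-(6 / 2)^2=-9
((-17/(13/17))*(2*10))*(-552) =3190560/13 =245427.69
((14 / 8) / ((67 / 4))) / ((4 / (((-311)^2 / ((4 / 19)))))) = 12863893 / 1072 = 11999.90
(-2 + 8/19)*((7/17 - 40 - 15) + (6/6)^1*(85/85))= 27330/323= 84.61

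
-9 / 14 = -0.64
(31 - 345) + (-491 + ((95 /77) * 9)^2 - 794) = -8749446 /5929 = -1475.70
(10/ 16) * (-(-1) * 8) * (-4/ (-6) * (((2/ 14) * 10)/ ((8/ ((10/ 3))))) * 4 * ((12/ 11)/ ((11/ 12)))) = 8000/ 847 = 9.45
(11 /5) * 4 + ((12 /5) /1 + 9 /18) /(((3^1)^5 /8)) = 10808 /1215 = 8.90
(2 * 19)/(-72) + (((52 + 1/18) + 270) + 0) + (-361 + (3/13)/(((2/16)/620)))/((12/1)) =45259/117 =386.83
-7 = -7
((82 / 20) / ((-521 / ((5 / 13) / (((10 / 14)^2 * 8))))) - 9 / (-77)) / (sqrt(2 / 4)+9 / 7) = 218052963 / 1683767800 - 169596749 * sqrt(2) / 3367535600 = 0.06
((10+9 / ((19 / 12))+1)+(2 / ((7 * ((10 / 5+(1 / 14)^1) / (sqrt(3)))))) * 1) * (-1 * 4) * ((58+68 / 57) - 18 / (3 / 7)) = -1242640 / 1083 - 15680 * sqrt(3) / 1653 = -1163.84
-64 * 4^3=-4096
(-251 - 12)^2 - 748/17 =69125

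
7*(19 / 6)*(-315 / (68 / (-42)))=4312.72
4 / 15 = 0.27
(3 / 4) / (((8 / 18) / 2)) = 27 / 8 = 3.38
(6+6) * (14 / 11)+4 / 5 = 884 / 55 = 16.07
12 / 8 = 1.50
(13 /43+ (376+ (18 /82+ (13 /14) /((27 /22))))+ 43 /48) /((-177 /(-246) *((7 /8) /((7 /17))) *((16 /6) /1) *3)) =2016165103 /65211048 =30.92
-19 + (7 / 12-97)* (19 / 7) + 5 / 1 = -23159 / 84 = -275.70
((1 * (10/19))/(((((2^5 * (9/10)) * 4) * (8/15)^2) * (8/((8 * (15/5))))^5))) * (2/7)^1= 151875/136192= 1.12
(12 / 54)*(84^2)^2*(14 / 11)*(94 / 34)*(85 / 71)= 36399928320 / 781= 46606822.43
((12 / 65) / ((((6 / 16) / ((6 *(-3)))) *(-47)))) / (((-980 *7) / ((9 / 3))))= -432 / 5239325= -0.00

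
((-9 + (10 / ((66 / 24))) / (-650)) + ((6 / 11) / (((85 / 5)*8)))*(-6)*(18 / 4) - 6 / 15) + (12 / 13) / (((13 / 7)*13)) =-15571865 / 1643356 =-9.48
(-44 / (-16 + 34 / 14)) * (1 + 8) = 2772 / 95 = 29.18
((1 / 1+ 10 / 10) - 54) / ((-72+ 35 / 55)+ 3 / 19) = 5434 / 7441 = 0.73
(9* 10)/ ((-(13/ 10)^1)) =-900/ 13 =-69.23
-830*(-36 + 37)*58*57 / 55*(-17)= 848139.27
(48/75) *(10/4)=8/5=1.60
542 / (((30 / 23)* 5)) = 83.11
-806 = -806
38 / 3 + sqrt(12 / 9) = 2*sqrt(3) / 3 + 38 / 3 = 13.82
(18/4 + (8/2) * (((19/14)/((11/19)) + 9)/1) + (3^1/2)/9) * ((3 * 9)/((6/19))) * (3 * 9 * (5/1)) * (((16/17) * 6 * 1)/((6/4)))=2174587.01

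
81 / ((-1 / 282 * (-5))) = 4568.40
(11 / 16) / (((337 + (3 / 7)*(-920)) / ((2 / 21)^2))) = -0.00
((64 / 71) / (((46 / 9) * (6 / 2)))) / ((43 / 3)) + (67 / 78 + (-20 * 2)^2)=8768058337 / 5477082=1600.86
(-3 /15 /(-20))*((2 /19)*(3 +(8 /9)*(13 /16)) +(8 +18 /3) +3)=1487 /8550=0.17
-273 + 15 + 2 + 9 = -247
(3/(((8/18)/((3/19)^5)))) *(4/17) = 6561/42093683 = 0.00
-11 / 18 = -0.61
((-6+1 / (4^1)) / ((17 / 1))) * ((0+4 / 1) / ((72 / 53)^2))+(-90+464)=32895265 / 88128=373.27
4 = 4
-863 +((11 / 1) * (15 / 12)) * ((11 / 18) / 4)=-247939 / 288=-860.90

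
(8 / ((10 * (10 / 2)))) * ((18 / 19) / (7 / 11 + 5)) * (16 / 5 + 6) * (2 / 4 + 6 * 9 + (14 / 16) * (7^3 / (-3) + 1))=-813648 / 73625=-11.05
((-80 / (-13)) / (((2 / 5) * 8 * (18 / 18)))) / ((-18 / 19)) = -475 / 234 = -2.03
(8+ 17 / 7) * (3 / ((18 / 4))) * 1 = 146 / 21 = 6.95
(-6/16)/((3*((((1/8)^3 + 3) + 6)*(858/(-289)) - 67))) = 9248/6934189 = 0.00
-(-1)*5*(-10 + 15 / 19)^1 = -875 / 19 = -46.05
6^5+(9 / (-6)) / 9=46655 / 6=7775.83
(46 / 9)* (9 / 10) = 23 / 5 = 4.60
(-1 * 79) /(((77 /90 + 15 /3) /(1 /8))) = -3555 /2108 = -1.69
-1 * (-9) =9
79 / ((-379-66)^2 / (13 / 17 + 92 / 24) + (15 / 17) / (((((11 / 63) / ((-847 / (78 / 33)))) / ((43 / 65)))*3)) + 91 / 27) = 5748166242 / 3104833132885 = 0.00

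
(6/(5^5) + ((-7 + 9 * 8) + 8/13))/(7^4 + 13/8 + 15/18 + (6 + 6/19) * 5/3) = 1215560568/44719065625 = 0.03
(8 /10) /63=4 /315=0.01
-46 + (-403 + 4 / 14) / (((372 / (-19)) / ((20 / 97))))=-2636957 / 63147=-41.76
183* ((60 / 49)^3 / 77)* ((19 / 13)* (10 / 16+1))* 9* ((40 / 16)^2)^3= 1650216796875 / 72471784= 22770.47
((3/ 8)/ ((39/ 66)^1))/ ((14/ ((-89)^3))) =-23263977/ 728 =-31956.01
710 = 710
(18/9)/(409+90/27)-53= -65555/1237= -53.00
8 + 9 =17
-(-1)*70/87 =0.80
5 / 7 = 0.71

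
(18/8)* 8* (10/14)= 90/7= 12.86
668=668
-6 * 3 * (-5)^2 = -450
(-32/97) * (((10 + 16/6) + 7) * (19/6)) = -17936/873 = -20.55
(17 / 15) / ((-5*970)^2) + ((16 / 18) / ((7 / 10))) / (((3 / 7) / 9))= 3136333339 / 117612500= 26.67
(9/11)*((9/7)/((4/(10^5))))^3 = 102515625000000000/3773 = 27170852107076.60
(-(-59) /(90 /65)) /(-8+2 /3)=-767 /132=-5.81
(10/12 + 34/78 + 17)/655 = 95/3406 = 0.03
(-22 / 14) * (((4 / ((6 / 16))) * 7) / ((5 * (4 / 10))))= -176 / 3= -58.67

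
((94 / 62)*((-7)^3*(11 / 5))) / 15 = -177331 / 2325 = -76.27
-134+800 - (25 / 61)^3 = 151153721 / 226981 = 665.93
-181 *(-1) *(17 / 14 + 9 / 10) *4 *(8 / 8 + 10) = 589336 / 35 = 16838.17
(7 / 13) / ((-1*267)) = -7 / 3471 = -0.00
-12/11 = -1.09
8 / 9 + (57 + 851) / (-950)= -286 / 4275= -0.07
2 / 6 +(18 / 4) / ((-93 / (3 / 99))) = 679 / 2046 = 0.33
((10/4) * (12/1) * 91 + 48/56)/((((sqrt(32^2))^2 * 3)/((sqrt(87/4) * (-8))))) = -1593 * sqrt(87)/448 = -33.17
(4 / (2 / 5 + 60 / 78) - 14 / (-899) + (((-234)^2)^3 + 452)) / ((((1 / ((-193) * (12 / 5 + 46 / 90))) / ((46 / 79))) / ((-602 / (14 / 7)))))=981660619477636365181328162 / 60722955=16166219504265501657.18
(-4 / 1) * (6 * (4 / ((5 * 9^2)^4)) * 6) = -64 / 2989355625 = -0.00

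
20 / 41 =0.49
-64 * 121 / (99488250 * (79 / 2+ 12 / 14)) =-0.00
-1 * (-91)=91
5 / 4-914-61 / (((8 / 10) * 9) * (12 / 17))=-399493 / 432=-924.75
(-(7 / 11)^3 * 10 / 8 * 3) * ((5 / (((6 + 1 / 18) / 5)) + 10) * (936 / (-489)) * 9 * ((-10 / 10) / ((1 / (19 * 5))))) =-48036807000 / 2149807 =-22344.71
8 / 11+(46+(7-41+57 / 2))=907 / 22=41.23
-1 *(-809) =809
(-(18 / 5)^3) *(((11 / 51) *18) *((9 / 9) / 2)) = -192456 / 2125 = -90.57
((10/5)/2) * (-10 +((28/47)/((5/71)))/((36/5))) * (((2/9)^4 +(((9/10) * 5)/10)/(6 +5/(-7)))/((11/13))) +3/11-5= -127427365247/22590966420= -5.64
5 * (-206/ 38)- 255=-5360/ 19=-282.11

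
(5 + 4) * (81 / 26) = 729 / 26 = 28.04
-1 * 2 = -2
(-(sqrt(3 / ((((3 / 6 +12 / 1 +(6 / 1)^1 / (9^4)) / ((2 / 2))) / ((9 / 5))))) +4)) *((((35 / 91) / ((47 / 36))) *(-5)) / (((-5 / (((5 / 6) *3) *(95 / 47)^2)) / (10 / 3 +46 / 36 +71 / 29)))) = -3325712500 / 39141271-40407406875 *sqrt(546790) / 2140205557009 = -98.93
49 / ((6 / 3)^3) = 49 / 8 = 6.12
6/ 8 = 3/ 4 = 0.75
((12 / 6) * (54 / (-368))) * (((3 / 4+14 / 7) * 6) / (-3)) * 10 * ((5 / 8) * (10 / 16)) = 37125 / 5888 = 6.31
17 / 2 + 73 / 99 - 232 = -222.76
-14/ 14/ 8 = -1/ 8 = -0.12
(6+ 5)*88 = 968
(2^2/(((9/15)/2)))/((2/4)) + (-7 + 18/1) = 113/3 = 37.67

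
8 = 8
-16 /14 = -8 /7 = -1.14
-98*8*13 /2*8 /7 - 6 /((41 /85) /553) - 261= -531515 /41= -12963.78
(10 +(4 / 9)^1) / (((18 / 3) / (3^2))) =47 / 3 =15.67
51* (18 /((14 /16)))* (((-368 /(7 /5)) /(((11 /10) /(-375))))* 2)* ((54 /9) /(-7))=-608083200000 /3773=-161167028.89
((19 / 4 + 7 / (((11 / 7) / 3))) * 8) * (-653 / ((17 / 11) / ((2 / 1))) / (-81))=1511.81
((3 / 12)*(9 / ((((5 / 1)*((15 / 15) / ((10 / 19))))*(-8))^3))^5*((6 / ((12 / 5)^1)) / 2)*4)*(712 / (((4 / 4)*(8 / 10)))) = -131384025 / 32601222054866936834400714752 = -0.00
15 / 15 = 1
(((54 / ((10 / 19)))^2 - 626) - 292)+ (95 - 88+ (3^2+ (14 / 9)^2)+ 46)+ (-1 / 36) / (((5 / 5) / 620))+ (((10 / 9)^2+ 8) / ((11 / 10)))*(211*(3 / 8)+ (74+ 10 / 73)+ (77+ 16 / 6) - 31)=5033956141 / 443475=11351.16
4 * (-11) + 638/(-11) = -102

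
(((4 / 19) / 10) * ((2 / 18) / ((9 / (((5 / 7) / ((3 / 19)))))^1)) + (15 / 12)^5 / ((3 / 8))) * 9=1772131 / 24192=73.25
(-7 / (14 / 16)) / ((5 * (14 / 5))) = -4 / 7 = -0.57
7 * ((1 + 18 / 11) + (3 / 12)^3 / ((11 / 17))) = 13111 / 704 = 18.62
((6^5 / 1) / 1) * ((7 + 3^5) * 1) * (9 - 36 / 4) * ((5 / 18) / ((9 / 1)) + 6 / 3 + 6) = 0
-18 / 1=-18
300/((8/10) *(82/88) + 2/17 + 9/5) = 9350/83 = 112.65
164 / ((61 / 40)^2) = 262400 / 3721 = 70.52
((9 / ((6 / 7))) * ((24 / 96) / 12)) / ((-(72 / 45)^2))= -175 / 2048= -0.09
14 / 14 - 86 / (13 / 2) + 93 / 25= -2766 / 325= -8.51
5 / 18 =0.28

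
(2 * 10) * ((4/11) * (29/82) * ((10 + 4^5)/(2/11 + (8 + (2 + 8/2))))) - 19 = 269479/1599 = 168.53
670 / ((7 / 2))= 1340 / 7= 191.43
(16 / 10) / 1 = 8 / 5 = 1.60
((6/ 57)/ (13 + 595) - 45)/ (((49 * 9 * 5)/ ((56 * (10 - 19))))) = 259919/ 25270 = 10.29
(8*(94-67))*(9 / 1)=1944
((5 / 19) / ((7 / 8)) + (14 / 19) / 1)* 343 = 6762 / 19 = 355.89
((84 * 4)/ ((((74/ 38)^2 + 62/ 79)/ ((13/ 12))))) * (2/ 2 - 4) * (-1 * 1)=798532/ 3347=238.58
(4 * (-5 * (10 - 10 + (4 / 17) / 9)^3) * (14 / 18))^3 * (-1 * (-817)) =-587687002112000 / 33492718991313783987057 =-0.00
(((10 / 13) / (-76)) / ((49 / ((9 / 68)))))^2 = 2025 / 2709342336064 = 0.00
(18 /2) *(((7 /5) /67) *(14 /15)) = 294 /1675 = 0.18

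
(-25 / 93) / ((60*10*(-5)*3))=1 / 33480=0.00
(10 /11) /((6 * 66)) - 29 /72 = -1163 /2904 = -0.40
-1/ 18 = -0.06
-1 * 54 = -54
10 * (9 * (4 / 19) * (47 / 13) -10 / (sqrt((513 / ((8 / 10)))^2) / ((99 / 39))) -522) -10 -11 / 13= -11476771 / 2223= -5162.74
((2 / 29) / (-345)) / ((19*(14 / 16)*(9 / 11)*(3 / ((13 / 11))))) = -208 / 35927955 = -0.00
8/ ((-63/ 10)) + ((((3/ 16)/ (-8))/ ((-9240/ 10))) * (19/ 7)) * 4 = -1.27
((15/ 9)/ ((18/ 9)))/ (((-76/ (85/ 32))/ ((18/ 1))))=-1275/ 2432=-0.52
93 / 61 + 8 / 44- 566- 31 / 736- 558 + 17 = -545876673 / 493856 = -1105.34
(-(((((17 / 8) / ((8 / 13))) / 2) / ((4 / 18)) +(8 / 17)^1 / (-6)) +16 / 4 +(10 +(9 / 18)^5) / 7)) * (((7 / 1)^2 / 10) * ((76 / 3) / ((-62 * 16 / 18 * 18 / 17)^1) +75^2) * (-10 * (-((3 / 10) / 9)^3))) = -133.97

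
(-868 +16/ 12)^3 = -17576000000/ 27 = -650962962.96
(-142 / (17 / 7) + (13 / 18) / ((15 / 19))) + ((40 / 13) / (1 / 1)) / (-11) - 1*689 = -490200413 / 656370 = -746.84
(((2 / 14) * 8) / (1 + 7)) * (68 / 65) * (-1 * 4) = -272 / 455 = -0.60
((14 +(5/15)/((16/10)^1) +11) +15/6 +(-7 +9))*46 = 16399/12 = 1366.58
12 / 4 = 3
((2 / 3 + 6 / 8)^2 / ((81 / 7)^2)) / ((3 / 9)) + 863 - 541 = 101420977 / 314928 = 322.04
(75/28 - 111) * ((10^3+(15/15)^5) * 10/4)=-2168595/8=-271074.38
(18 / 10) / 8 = 9 / 40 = 0.22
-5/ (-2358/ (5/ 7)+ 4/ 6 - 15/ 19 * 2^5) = 1425/ 947852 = 0.00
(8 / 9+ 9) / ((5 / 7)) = 13.84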